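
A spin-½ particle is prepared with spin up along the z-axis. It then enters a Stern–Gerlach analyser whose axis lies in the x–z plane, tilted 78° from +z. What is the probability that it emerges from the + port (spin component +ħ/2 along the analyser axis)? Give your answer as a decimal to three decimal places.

For spin-½, the probability of finding spin-up along an axis at angle θ to the initial spin direction is cos²(θ/2); spin-down is sin²(θ/2).
θ = 78°, so P = cos²(39°) ≈ 0.604.

0.604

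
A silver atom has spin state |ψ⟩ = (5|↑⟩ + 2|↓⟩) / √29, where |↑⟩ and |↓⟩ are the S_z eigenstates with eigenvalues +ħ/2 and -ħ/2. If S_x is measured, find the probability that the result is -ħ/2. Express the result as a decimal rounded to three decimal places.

0.155

|-x⟩ = (|↑⟩ - |↓⟩)/√2, so ⟨-x|ψ⟩ = (3) / (√2·√29).
P = |3|² / 58 = 9/58.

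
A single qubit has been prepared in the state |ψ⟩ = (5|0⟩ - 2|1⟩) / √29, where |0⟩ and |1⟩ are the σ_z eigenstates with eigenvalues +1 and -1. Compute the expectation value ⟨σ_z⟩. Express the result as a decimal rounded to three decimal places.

⟨σ_z⟩ = |a|² - |b|² divided by |a|²+|b|², with a, b the |0⟩, |1⟩ amplitudes.
= (25 - 4)/29 = 21/29.

0.724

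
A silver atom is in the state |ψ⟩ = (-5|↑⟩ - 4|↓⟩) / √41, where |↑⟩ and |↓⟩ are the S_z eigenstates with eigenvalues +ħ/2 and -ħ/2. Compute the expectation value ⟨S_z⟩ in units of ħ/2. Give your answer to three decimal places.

⟨σ_z⟩ = |a|² - |b|² divided by |a|²+|b|², with a, b the |↑⟩, |↓⟩ amplitudes.
= (25 - 16)/41 = 9/41.
⟨S_z⟩ = (ħ/2)·⟨σ_z⟩.

0.220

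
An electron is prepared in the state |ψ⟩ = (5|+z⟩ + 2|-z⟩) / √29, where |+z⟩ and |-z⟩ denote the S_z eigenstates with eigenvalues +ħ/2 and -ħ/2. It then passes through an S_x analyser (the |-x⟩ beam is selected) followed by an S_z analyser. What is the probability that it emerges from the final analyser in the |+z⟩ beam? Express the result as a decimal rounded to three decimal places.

0.078

First analyser (S_x): P(|-x⟩) = |⟨-x|ψ⟩|² = 9/58.
After stage 1 the state is |-x⟩; P(|+z⟩) = |⟨+z|-x⟩|² = 1/2.
Joint probability = 9/58 × 1/2 = 0.078.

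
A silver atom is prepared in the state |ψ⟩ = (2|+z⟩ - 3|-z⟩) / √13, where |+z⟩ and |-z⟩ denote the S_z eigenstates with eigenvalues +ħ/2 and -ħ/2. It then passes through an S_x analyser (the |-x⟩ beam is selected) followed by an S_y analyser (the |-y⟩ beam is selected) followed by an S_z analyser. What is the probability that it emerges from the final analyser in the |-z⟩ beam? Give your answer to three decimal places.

0.240

First analyser (S_x): P(|-x⟩) = |⟨-x|ψ⟩|² = 25/26.
After stage 1 the state is |-x⟩; P(|-y⟩) = |⟨-y|-x⟩|² = 1/2.
After stage 2 the state is |-y⟩; P(|-z⟩) = |⟨-z|-y⟩|² = 1/2.
Joint probability = 25/26 × 1/2 × 1/2 = 0.240.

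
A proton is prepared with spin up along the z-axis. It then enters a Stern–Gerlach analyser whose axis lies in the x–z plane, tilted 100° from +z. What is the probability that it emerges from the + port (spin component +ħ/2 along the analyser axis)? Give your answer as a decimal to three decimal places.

0.413

For spin-½, the probability of finding spin-up along an axis at angle θ to the initial spin direction is cos²(θ/2); spin-down is sin²(θ/2).
θ = 100°, so P = cos²(50°) ≈ 0.413.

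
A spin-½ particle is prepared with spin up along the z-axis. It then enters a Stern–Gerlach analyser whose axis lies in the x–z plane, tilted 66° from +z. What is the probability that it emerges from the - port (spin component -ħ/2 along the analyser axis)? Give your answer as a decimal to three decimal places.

0.297

For spin-½, the probability of finding spin-up along an axis at angle θ to the initial spin direction is cos²(θ/2); spin-down is sin²(θ/2).
θ = 66°, so P = sin²(33°) ≈ 0.297.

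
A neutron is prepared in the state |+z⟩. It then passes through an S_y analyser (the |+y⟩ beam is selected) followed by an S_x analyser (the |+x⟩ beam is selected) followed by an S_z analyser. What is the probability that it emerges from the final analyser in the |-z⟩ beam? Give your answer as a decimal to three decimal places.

First analyser (S_y): from |+z⟩, P(|+y⟩) = 1/2.
After stage 1 the state is |+y⟩; P(|+x⟩) = |⟨+x|+y⟩|² = 1/2.
After stage 2 the state is |+x⟩; P(|-z⟩) = |⟨-z|+x⟩|² = 1/2.
Joint probability = 1/2 × 1/2 × 1/2 = 0.125.

0.125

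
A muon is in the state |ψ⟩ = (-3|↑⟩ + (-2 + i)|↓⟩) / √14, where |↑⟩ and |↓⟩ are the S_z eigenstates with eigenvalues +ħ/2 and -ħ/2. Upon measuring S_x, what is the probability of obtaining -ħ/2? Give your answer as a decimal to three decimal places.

|-x⟩ = (|↑⟩ - |↓⟩)/√2, so ⟨-x|ψ⟩ = (-1 - i) / (√2·√14).
P = |-1 - i|² / 28 = 2/28.

0.071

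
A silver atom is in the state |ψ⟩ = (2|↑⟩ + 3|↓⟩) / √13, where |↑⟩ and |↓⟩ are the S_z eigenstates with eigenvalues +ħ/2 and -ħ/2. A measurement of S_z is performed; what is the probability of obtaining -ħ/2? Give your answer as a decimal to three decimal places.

0.692

The -ħ/2 outcome corresponds to |↓⟩. Its amplitude in |ψ⟩ is 3/√13.
P = |3|² / 13 = 9/13.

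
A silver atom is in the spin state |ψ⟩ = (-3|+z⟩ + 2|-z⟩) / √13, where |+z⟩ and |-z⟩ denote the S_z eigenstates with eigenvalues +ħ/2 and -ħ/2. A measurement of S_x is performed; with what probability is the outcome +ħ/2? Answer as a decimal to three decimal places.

|+x⟩ = (|+z⟩ + |-z⟩)/√2, so ⟨+x|ψ⟩ = (-1) / (√2·√13).
P = |-1|² / 26 = 1/26.

0.038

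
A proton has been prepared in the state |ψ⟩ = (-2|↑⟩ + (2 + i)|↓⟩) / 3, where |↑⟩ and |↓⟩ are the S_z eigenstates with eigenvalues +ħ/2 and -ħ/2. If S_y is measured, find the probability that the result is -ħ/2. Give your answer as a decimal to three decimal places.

0.722

|-y⟩ = (|↑⟩ - i|↓⟩)/√2, so ⟨-y|ψ⟩ = (-3 + 2i) / (√2·3).
P = |-3 + 2i|² / 18 = 13/18.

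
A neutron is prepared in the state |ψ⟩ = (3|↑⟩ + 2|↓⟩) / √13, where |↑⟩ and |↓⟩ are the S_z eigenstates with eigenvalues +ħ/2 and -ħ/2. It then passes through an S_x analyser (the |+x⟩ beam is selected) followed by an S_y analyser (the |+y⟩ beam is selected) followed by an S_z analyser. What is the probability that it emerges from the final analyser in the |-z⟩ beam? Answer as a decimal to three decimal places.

First analyser (S_x): P(|+x⟩) = |⟨+x|ψ⟩|² = 25/26.
After stage 1 the state is |+x⟩; P(|+y⟩) = |⟨+y|+x⟩|² = 1/2.
After stage 2 the state is |+y⟩; P(|-z⟩) = |⟨-z|+y⟩|² = 1/2.
Joint probability = 25/26 × 1/2 × 1/2 = 0.240.

0.240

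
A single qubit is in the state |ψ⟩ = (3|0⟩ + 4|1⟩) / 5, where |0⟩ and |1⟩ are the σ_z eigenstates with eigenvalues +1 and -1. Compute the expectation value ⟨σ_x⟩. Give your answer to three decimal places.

0.960

⟨σ_x⟩ = 2 Re(a* b)/(|a|²+|b|²) with a = 3, b = 4.
a* b = 12, so ⟨σ_x⟩ = 24/25.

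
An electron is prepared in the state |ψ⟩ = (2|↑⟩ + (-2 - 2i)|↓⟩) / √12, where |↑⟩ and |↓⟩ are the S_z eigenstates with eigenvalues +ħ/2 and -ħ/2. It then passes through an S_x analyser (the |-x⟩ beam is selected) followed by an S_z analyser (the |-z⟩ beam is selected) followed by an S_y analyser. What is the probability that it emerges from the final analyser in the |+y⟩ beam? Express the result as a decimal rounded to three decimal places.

0.208

First analyser (S_x): P(|-x⟩) = |⟨-x|ψ⟩|² = 20/24.
After stage 1 the state is |-x⟩; P(|-z⟩) = |⟨-z|-x⟩|² = 1/2.
After stage 2 the state is |-z⟩; P(|+y⟩) = |⟨+y|-z⟩|² = 1/2.
Joint probability = 20/24 × 1/2 × 1/2 = 0.208.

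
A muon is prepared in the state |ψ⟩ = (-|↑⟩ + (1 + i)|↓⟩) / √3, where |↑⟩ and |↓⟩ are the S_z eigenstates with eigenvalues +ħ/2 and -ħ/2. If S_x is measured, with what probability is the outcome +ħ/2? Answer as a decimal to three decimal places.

0.167

|+x⟩ = (|↑⟩ + |↓⟩)/√2, so ⟨+x|ψ⟩ = (i) / (√2·√3).
P = |i|² / 6 = 1/6.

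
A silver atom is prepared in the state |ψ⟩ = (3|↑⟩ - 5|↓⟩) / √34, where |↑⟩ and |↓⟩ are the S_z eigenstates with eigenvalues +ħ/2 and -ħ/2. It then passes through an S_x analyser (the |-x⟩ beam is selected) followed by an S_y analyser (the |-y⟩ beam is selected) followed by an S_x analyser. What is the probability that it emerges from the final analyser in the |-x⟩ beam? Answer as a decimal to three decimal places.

0.235

First analyser (S_x): P(|-x⟩) = |⟨-x|ψ⟩|² = 64/68.
After stage 1 the state is |-x⟩; P(|-y⟩) = |⟨-y|-x⟩|² = 1/2.
After stage 2 the state is |-y⟩; P(|-x⟩) = |⟨-x|-y⟩|² = 1/2.
Joint probability = 64/68 × 1/2 × 1/2 = 0.235.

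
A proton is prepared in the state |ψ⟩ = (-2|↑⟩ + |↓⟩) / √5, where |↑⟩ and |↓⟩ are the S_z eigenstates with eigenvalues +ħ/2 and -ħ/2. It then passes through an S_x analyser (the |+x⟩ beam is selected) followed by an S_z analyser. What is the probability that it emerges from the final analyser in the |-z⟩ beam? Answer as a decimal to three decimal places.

0.050

First analyser (S_x): P(|+x⟩) = |⟨+x|ψ⟩|² = 1/10.
After stage 1 the state is |+x⟩; P(|-z⟩) = |⟨-z|+x⟩|² = 1/2.
Joint probability = 1/10 × 1/2 = 0.050.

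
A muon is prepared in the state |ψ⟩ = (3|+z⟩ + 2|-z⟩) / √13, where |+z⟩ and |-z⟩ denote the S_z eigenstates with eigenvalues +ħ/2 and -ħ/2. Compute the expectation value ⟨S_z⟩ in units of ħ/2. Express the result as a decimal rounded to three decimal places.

⟨σ_z⟩ = |a|² - |b|² divided by |a|²+|b|², with a, b the |+z⟩, |-z⟩ amplitudes.
= (9 - 4)/13 = 5/13.
⟨S_z⟩ = (ħ/2)·⟨σ_z⟩.

0.385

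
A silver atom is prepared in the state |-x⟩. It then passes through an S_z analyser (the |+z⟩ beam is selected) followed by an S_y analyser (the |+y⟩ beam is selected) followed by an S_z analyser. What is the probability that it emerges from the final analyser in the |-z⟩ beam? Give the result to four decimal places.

First analyser (S_z): from |-x⟩, P(|+z⟩) = 1/2.
After stage 1 the state is |+z⟩; P(|+y⟩) = |⟨+y|+z⟩|² = 1/2.
After stage 2 the state is |+y⟩; P(|-z⟩) = |⟨-z|+y⟩|² = 1/2.
Joint probability = 1/2 × 1/2 × 1/2 = 0.1250.

0.1250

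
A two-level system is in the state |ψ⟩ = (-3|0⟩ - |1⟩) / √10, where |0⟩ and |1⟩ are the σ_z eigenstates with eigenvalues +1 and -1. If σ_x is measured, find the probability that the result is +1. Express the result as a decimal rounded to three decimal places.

0.800

|+x⟩ = (|0⟩ + |1⟩)/√2, so ⟨+x|ψ⟩ = (-4) / (√2·√10).
P = |-4|² / 20 = 16/20.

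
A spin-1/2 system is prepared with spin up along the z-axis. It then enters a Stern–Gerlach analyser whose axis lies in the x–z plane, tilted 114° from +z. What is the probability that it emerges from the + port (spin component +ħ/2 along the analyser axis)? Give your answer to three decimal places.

0.297

For spin-½, the probability of finding spin-up along an axis at angle θ to the initial spin direction is cos²(θ/2); spin-down is sin²(θ/2).
θ = 114°, so P = cos²(57°) ≈ 0.297.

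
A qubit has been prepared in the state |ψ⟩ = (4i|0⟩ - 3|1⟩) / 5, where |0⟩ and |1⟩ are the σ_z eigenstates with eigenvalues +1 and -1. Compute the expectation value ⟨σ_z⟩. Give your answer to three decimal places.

⟨σ_z⟩ = |a|² - |b|² divided by |a|²+|b|², with a, b the |0⟩, |1⟩ amplitudes.
= (16 - 9)/25 = 7/25.

0.280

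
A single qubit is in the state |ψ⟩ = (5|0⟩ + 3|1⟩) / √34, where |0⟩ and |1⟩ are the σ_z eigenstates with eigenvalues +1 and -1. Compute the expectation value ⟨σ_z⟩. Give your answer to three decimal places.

0.471

⟨σ_z⟩ = |a|² - |b|² divided by |a|²+|b|², with a, b the |0⟩, |1⟩ amplitudes.
= (25 - 9)/34 = 16/34.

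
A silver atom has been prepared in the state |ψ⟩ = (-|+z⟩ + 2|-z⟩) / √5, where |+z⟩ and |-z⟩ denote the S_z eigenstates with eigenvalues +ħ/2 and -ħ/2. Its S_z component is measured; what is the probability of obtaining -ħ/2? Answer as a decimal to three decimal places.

0.800

The -ħ/2 outcome corresponds to |-z⟩. Its amplitude in |ψ⟩ is 2/√5.
P = |2|² / 5 = 4/5.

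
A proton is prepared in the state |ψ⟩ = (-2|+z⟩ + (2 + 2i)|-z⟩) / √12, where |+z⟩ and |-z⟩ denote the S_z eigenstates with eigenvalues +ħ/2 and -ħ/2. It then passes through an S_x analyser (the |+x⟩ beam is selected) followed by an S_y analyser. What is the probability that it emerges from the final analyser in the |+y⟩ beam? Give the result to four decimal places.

0.0833

First analyser (S_x): P(|+x⟩) = |⟨+x|ψ⟩|² = 4/24.
After stage 1 the state is |+x⟩; P(|+y⟩) = |⟨+y|+x⟩|² = 1/2.
Joint probability = 4/24 × 1/2 = 0.0833.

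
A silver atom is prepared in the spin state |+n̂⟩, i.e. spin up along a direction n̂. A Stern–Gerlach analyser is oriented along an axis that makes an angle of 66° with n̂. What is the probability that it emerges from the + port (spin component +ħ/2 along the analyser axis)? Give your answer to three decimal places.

For spin-½, the probability of finding spin-up along an axis at angle θ to the initial spin direction is cos²(θ/2); spin-down is sin²(θ/2).
θ = 66°, so P = cos²(33°) ≈ 0.703.

0.703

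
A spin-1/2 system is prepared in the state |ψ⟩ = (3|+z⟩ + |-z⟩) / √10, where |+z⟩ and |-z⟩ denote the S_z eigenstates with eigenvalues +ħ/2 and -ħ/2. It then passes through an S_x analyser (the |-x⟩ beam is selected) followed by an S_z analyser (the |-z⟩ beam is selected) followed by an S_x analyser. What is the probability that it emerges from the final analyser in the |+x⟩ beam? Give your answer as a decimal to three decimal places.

0.050

First analyser (S_x): P(|-x⟩) = |⟨-x|ψ⟩|² = 4/20.
After stage 1 the state is |-x⟩; P(|-z⟩) = |⟨-z|-x⟩|² = 1/2.
After stage 2 the state is |-z⟩; P(|+x⟩) = |⟨+x|-z⟩|² = 1/2.
Joint probability = 4/20 × 1/2 × 1/2 = 0.050.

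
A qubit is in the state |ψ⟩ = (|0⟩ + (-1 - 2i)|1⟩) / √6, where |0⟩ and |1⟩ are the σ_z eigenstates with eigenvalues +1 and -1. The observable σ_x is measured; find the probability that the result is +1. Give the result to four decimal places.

|+x⟩ = (|0⟩ + |1⟩)/√2, so ⟨+x|ψ⟩ = (-2i) / (√2·√6).
P = |-2i|² / 12 = 4/12.

0.3333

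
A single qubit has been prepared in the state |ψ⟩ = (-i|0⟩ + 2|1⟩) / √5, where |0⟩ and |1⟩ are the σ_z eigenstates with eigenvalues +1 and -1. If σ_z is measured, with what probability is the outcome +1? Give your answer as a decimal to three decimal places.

0.200

The +1 outcome corresponds to |0⟩. Its amplitude in |ψ⟩ is -i/√5.
P = |-i|² / 5 = 1/5.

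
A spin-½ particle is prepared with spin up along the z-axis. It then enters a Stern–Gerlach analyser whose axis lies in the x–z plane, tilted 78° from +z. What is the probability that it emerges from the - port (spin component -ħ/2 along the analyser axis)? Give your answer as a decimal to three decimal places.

For spin-½, the probability of finding spin-up along an axis at angle θ to the initial spin direction is cos²(θ/2); spin-down is sin²(θ/2).
θ = 78°, so P = sin²(39°) ≈ 0.396.

0.396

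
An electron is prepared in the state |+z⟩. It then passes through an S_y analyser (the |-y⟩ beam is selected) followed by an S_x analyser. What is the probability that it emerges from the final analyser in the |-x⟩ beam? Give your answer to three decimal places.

First analyser (S_y): from |+z⟩, P(|-y⟩) = 1/2.
After stage 1 the state is |-y⟩; P(|-x⟩) = |⟨-x|-y⟩|² = 1/2.
Joint probability = 1/2 × 1/2 = 0.250.

0.250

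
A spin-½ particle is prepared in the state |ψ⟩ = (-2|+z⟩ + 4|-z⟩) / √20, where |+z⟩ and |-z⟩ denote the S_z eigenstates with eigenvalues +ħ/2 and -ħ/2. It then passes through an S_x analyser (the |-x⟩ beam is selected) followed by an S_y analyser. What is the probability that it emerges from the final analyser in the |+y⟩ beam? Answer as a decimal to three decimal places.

First analyser (S_x): P(|-x⟩) = |⟨-x|ψ⟩|² = 36/40.
After stage 1 the state is |-x⟩; P(|+y⟩) = |⟨+y|-x⟩|² = 1/2.
Joint probability = 36/40 × 1/2 = 0.450.

0.450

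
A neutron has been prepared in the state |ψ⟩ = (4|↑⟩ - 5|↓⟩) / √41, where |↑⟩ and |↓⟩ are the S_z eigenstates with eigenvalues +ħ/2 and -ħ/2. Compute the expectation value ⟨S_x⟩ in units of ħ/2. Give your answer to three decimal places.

⟨σ_x⟩ = 2 Re(a* b)/(|a|²+|b|²) with a = 4, b = -5.
a* b = -20, so ⟨σ_x⟩ = -40/41.
⟨S_x⟩ = (ħ/2)·⟨σ_x⟩.

-0.976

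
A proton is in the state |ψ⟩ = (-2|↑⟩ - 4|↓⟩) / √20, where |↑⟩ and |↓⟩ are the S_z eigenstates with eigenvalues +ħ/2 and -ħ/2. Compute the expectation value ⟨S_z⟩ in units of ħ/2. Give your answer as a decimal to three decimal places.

⟨σ_z⟩ = |a|² - |b|² divided by |a|²+|b|², with a, b the |↑⟩, |↓⟩ amplitudes.
= (4 - 16)/20 = -12/20.
⟨S_z⟩ = (ħ/2)·⟨σ_z⟩.

-0.600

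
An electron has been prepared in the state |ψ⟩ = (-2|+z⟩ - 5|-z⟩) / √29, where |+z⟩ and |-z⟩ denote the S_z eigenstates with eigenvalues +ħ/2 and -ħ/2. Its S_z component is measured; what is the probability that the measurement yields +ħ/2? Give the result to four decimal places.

The +ħ/2 outcome corresponds to |+z⟩. Its amplitude in |ψ⟩ is -2/√29.
P = |-2|² / 29 = 4/29.

0.1379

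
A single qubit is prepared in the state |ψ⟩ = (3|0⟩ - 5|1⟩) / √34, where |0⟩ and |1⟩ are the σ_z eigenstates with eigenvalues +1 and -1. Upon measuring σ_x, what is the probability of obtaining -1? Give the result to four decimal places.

0.9412

|-x⟩ = (|0⟩ - |1⟩)/√2, so ⟨-x|ψ⟩ = (8) / (√2·√34).
P = |8|² / 68 = 64/68.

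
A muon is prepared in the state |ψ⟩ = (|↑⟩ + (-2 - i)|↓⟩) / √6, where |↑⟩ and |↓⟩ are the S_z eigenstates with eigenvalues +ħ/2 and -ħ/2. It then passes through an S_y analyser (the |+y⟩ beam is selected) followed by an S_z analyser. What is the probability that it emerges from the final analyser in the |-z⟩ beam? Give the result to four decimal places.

First analyser (S_y): P(|+y⟩) = |⟨+y|ψ⟩|² = 4/12.
After stage 1 the state is |+y⟩; P(|-z⟩) = |⟨-z|+y⟩|² = 1/2.
Joint probability = 4/12 × 1/2 = 0.1667.

0.1667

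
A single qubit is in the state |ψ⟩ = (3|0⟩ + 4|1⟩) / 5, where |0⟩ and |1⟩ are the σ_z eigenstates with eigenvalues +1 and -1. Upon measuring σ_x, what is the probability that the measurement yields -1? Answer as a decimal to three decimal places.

|-x⟩ = (|0⟩ - |1⟩)/√2, so ⟨-x|ψ⟩ = (-1) / (√2·5).
P = |-1|² / 50 = 1/50.

0.020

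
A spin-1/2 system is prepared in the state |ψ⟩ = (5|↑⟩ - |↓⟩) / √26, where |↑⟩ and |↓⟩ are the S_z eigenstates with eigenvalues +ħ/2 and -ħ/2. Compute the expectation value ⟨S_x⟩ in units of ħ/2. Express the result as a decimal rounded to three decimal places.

⟨σ_x⟩ = 2 Re(a* b)/(|a|²+|b|²) with a = 5, b = -1.
a* b = -5, so ⟨σ_x⟩ = -10/26.
⟨S_x⟩ = (ħ/2)·⟨σ_x⟩.

-0.385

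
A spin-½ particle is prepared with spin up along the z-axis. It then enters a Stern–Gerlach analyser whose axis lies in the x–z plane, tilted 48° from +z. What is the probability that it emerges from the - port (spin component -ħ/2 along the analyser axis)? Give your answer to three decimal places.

0.165

For spin-½, the probability of finding spin-up along an axis at angle θ to the initial spin direction is cos²(θ/2); spin-down is sin²(θ/2).
θ = 48°, so P = sin²(24°) ≈ 0.165.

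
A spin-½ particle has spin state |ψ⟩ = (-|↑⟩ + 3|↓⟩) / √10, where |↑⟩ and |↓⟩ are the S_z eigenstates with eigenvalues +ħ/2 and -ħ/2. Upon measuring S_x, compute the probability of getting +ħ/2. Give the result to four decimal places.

0.2000

|+x⟩ = (|↑⟩ + |↓⟩)/√2, so ⟨+x|ψ⟩ = (2) / (√2·√10).
P = |2|² / 20 = 4/20.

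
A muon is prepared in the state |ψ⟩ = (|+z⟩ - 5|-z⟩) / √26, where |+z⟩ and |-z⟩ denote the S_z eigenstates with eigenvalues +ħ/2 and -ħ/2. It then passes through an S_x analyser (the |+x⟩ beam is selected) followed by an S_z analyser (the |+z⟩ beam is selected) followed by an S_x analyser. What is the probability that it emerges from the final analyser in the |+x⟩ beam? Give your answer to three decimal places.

First analyser (S_x): P(|+x⟩) = |⟨+x|ψ⟩|² = 16/52.
After stage 1 the state is |+x⟩; P(|+z⟩) = |⟨+z|+x⟩|² = 1/2.
After stage 2 the state is |+z⟩; P(|+x⟩) = |⟨+x|+z⟩|² = 1/2.
Joint probability = 16/52 × 1/2 × 1/2 = 0.077.

0.077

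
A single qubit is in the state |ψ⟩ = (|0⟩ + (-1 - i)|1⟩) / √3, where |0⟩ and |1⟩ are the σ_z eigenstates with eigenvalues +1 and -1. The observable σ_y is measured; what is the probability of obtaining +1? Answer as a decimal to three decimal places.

|+y⟩ = (|0⟩ + i|1⟩)/√2, so ⟨+y|ψ⟩ = (i) / (√2·√3).
P = |i|² / 6 = 1/6.

0.167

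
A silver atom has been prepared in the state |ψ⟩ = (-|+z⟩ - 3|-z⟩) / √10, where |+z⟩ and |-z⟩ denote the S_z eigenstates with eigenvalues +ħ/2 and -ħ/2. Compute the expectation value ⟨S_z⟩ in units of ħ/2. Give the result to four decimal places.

⟨σ_z⟩ = |a|² - |b|² divided by |a|²+|b|², with a, b the |+z⟩, |-z⟩ amplitudes.
= (1 - 9)/10 = -8/10.
⟨S_z⟩ = (ħ/2)·⟨σ_z⟩.

-0.8000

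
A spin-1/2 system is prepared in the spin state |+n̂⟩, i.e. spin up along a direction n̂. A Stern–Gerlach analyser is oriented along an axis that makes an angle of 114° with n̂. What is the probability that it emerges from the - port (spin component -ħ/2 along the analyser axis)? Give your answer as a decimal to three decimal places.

For spin-½, the probability of finding spin-up along an axis at angle θ to the initial spin direction is cos²(θ/2); spin-down is sin²(θ/2).
θ = 114°, so P = sin²(57°) ≈ 0.703.

0.703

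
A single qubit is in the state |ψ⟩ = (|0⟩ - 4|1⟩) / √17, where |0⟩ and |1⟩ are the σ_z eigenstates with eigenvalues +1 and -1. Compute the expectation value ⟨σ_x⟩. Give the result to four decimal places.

-0.4706

⟨σ_x⟩ = 2 Re(a* b)/(|a|²+|b|²) with a = 1, b = -4.
a* b = -4, so ⟨σ_x⟩ = -8/17.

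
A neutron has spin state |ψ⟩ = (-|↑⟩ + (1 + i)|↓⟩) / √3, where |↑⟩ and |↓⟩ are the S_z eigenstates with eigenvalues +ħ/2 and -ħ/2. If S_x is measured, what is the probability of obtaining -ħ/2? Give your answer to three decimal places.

|-x⟩ = (|↑⟩ - |↓⟩)/√2, so ⟨-x|ψ⟩ = (-2 - i) / (√2·√3).
P = |-2 - i|² / 6 = 5/6.

0.833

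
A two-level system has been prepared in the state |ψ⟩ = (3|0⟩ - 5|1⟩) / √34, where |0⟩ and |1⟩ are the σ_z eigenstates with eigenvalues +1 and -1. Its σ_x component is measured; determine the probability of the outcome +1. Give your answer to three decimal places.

0.059

|+x⟩ = (|0⟩ + |1⟩)/√2, so ⟨+x|ψ⟩ = (-2) / (√2·√34).
P = |-2|² / 68 = 4/68.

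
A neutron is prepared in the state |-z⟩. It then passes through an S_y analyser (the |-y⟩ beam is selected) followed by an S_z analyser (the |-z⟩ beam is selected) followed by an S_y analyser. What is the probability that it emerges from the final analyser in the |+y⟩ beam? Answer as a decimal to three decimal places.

First analyser (S_y): from |-z⟩, P(|-y⟩) = 1/2.
After stage 1 the state is |-y⟩; P(|-z⟩) = |⟨-z|-y⟩|² = 1/2.
After stage 2 the state is |-z⟩; P(|+y⟩) = |⟨+y|-z⟩|² = 1/2.
Joint probability = 1/2 × 1/2 × 1/2 = 0.125.

0.125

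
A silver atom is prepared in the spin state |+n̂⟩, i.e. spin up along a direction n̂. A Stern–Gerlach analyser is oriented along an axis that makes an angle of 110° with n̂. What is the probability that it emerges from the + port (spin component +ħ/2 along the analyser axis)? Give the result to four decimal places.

For spin-½, the probability of finding spin-up along an axis at angle θ to the initial spin direction is cos²(θ/2); spin-down is sin²(θ/2).
θ = 110°, so P = cos²(55°) ≈ 0.3290.

0.3290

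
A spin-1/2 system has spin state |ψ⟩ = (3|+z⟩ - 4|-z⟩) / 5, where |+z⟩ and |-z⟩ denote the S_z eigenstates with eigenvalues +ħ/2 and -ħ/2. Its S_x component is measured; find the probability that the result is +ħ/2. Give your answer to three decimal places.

0.020

|+x⟩ = (|+z⟩ + |-z⟩)/√2, so ⟨+x|ψ⟩ = (-1) / (√2·5).
P = |-1|² / 50 = 1/50.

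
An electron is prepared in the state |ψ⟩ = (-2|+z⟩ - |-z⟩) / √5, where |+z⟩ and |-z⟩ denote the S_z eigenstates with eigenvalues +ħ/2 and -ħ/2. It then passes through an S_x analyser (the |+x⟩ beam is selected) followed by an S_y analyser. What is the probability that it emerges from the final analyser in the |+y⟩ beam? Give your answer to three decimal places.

0.450

First analyser (S_x): P(|+x⟩) = |⟨+x|ψ⟩|² = 9/10.
After stage 1 the state is |+x⟩; P(|+y⟩) = |⟨+y|+x⟩|² = 1/2.
Joint probability = 9/10 × 1/2 = 0.450.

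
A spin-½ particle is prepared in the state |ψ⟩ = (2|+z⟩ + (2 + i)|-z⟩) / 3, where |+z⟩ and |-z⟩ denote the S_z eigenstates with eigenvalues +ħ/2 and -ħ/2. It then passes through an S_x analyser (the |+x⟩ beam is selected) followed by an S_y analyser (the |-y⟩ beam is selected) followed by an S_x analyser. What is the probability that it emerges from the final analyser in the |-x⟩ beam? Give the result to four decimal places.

0.2361

First analyser (S_x): P(|+x⟩) = |⟨+x|ψ⟩|² = 17/18.
After stage 1 the state is |+x⟩; P(|-y⟩) = |⟨-y|+x⟩|² = 1/2.
After stage 2 the state is |-y⟩; P(|-x⟩) = |⟨-x|-y⟩|² = 1/2.
Joint probability = 17/18 × 1/2 × 1/2 = 0.2361.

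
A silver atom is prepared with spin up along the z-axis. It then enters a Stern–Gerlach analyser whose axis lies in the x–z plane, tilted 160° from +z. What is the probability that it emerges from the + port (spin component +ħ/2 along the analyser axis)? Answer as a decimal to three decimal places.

0.030

For spin-½, the probability of finding spin-up along an axis at angle θ to the initial spin direction is cos²(θ/2); spin-down is sin²(θ/2).
θ = 160°, so P = cos²(80°) ≈ 0.030.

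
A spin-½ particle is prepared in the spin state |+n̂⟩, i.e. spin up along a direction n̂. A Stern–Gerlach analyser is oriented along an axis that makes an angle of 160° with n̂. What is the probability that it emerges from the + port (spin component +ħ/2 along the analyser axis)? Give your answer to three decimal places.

0.030

For spin-½, the probability of finding spin-up along an axis at angle θ to the initial spin direction is cos²(θ/2); spin-down is sin²(θ/2).
θ = 160°, so P = cos²(80°) ≈ 0.030.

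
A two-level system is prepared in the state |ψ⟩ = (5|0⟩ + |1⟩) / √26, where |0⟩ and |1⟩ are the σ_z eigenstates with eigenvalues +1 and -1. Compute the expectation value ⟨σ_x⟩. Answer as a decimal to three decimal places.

0.385

⟨σ_x⟩ = 2 Re(a* b)/(|a|²+|b|²) with a = 5, b = 1.
a* b = 5, so ⟨σ_x⟩ = 10/26.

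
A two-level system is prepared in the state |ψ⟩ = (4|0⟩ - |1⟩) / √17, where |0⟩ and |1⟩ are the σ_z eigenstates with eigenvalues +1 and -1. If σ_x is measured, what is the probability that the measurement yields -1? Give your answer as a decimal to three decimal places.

|-x⟩ = (|0⟩ - |1⟩)/√2, so ⟨-x|ψ⟩ = (5) / (√2·√17).
P = |5|² / 34 = 25/34.

0.735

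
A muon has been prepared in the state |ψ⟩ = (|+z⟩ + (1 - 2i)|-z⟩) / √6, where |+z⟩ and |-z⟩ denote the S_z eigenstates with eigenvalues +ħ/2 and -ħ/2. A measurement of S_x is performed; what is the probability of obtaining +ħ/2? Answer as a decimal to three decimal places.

0.667

|+x⟩ = (|+z⟩ + |-z⟩)/√2, so ⟨+x|ψ⟩ = (2 - 2i) / (√2·√6).
P = |2 - 2i|² / 12 = 8/12.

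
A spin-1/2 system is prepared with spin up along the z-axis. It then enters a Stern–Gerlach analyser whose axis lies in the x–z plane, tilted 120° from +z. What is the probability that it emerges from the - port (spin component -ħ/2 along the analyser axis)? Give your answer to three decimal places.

For spin-½, the probability of finding spin-up along an axis at angle θ to the initial spin direction is cos²(θ/2); spin-down is sin²(θ/2).
θ = 120°, so P = sin²(60°) ≈ 0.750.

0.750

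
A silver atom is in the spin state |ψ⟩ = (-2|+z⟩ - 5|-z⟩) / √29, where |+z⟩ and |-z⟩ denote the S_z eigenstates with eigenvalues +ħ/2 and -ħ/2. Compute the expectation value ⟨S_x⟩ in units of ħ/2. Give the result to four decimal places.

0.6897

⟨σ_x⟩ = 2 Re(a* b)/(|a|²+|b|²) with a = -2, b = -5.
a* b = 10, so ⟨σ_x⟩ = 20/29.
⟨S_x⟩ = (ħ/2)·⟨σ_x⟩.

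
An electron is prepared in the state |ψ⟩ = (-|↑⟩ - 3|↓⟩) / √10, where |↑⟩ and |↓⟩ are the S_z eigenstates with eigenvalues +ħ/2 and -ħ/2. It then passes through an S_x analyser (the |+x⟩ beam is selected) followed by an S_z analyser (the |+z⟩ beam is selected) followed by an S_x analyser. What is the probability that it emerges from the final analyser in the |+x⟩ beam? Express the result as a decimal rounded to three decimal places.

First analyser (S_x): P(|+x⟩) = |⟨+x|ψ⟩|² = 16/20.
After stage 1 the state is |+x⟩; P(|+z⟩) = |⟨+z|+x⟩|² = 1/2.
After stage 2 the state is |+z⟩; P(|+x⟩) = |⟨+x|+z⟩|² = 1/2.
Joint probability = 16/20 × 1/2 × 1/2 = 0.200.

0.200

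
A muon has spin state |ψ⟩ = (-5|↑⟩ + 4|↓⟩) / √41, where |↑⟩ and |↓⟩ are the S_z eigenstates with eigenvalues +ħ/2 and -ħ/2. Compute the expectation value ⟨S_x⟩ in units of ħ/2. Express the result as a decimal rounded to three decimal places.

-0.976

⟨σ_x⟩ = 2 Re(a* b)/(|a|²+|b|²) with a = -5, b = 4.
a* b = -20, so ⟨σ_x⟩ = -40/41.
⟨S_x⟩ = (ħ/2)·⟨σ_x⟩.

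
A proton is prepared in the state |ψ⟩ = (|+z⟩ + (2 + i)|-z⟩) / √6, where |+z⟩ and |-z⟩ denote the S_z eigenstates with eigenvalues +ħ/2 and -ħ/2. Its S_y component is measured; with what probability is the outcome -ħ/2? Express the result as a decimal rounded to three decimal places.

|-y⟩ = (|+z⟩ - i|-z⟩)/√2, so ⟨-y|ψ⟩ = (2i) / (√2·√6).
P = |2i|² / 12 = 4/12.

0.333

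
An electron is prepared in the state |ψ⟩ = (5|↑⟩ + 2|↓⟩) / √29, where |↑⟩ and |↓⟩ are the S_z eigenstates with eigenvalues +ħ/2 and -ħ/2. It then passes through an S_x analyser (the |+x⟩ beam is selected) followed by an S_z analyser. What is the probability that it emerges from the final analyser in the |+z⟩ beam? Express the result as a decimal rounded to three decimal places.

0.422

First analyser (S_x): P(|+x⟩) = |⟨+x|ψ⟩|² = 49/58.
After stage 1 the state is |+x⟩; P(|+z⟩) = |⟨+z|+x⟩|² = 1/2.
Joint probability = 49/58 × 1/2 = 0.422.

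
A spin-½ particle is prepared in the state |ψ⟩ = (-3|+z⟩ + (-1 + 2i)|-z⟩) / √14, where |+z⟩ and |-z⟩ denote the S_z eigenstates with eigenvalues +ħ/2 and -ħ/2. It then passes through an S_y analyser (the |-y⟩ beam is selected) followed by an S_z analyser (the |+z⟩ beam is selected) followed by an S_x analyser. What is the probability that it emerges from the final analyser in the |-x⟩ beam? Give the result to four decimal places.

First analyser (S_y): P(|-y⟩) = |⟨-y|ψ⟩|² = 26/28.
After stage 1 the state is |-y⟩; P(|+z⟩) = |⟨+z|-y⟩|² = 1/2.
After stage 2 the state is |+z⟩; P(|-x⟩) = |⟨-x|+z⟩|² = 1/2.
Joint probability = 26/28 × 1/2 × 1/2 = 0.2321.

0.2321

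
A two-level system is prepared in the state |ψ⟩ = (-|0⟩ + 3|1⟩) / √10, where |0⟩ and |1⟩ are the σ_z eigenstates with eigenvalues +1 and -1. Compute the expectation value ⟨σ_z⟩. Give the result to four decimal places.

-0.8000

⟨σ_z⟩ = |a|² - |b|² divided by |a|²+|b|², with a, b the |0⟩, |1⟩ amplitudes.
= (1 - 9)/10 = -8/10.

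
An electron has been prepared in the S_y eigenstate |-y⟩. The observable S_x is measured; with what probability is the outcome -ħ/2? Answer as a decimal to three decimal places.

In the S_z basis, |-y⟩ = (|+z⟩ - i|-z⟩)/√2 and |-x⟩ = (|+z⟩ - |-z⟩)/√2.
|⟨-x|-y⟩|² = 1/2.

0.500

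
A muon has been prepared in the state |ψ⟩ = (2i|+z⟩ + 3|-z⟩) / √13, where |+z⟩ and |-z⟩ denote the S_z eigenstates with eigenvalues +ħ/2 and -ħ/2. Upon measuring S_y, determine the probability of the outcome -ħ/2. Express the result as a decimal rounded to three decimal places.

|-y⟩ = (|+z⟩ - i|-z⟩)/√2, so ⟨-y|ψ⟩ = (5i) / (√2·√13).
P = |5i|² / 26 = 25/26.

0.962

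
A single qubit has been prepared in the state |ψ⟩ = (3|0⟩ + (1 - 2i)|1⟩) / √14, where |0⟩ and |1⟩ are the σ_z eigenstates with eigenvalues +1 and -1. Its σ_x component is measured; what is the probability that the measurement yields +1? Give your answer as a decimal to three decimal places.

0.714

|+x⟩ = (|0⟩ + |1⟩)/√2, so ⟨+x|ψ⟩ = (4 - 2i) / (√2·√14).
P = |4 - 2i|² / 28 = 20/28.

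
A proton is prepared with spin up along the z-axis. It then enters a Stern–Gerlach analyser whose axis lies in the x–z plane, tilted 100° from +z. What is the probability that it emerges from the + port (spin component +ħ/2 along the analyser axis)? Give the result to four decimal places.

For spin-½, the probability of finding spin-up along an axis at angle θ to the initial spin direction is cos²(θ/2); spin-down is sin²(θ/2).
θ = 100°, so P = cos²(50°) ≈ 0.4132.

0.4132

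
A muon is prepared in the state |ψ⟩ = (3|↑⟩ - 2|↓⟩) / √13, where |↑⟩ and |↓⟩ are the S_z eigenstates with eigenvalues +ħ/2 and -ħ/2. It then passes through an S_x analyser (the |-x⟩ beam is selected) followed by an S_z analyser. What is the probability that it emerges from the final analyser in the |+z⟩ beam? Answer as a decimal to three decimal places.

0.481

First analyser (S_x): P(|-x⟩) = |⟨-x|ψ⟩|² = 25/26.
After stage 1 the state is |-x⟩; P(|+z⟩) = |⟨+z|-x⟩|² = 1/2.
Joint probability = 25/26 × 1/2 = 0.481.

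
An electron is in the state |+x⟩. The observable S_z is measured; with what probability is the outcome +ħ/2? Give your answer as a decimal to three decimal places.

In the S_z basis, |+x⟩ = (|↑⟩ + |↓⟩)/√2 and |+z⟩ = |↑⟩.
|⟨+z|+x⟩|² = 1/2.

0.500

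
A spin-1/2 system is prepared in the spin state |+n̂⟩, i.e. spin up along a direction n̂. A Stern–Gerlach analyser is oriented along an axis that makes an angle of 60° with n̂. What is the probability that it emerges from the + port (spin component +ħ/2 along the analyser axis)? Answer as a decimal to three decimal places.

For spin-½, the probability of finding spin-up along an axis at angle θ to the initial spin direction is cos²(θ/2); spin-down is sin²(θ/2).
θ = 60°, so P = cos²(30°) ≈ 0.750.

0.750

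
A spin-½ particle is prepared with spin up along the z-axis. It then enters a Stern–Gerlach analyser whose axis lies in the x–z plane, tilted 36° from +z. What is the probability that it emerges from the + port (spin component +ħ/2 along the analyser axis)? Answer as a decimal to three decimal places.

0.905

For spin-½, the probability of finding spin-up along an axis at angle θ to the initial spin direction is cos²(θ/2); spin-down is sin²(θ/2).
θ = 36°, so P = cos²(18°) ≈ 0.905.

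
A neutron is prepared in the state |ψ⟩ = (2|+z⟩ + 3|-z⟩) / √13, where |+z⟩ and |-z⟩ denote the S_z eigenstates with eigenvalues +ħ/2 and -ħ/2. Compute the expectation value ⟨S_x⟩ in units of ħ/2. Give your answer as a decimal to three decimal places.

⟨σ_x⟩ = 2 Re(a* b)/(|a|²+|b|²) with a = 2, b = 3.
a* b = 6, so ⟨σ_x⟩ = 12/13.
⟨S_x⟩ = (ħ/2)·⟨σ_x⟩.

0.923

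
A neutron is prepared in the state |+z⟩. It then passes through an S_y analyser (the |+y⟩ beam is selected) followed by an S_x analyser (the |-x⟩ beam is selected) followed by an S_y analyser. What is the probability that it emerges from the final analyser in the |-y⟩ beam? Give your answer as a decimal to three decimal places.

First analyser (S_y): from |+z⟩, P(|+y⟩) = 1/2.
After stage 1 the state is |+y⟩; P(|-x⟩) = |⟨-x|+y⟩|² = 1/2.
After stage 2 the state is |-x⟩; P(|-y⟩) = |⟨-y|-x⟩|² = 1/2.
Joint probability = 1/2 × 1/2 × 1/2 = 0.125.

0.125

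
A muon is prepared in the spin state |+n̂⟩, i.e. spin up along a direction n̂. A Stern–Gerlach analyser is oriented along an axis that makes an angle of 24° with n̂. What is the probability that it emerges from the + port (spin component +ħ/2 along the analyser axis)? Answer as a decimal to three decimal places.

For spin-½, the probability of finding spin-up along an axis at angle θ to the initial spin direction is cos²(θ/2); spin-down is sin²(θ/2).
θ = 24°, so P = cos²(12°) ≈ 0.957.

0.957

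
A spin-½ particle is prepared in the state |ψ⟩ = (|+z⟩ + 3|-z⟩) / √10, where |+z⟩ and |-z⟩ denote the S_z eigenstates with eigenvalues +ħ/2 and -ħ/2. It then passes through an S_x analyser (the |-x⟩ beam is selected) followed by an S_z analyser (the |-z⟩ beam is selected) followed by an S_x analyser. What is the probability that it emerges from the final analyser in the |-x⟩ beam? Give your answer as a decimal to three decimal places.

0.050

First analyser (S_x): P(|-x⟩) = |⟨-x|ψ⟩|² = 4/20.
After stage 1 the state is |-x⟩; P(|-z⟩) = |⟨-z|-x⟩|² = 1/2.
After stage 2 the state is |-z⟩; P(|-x⟩) = |⟨-x|-z⟩|² = 1/2.
Joint probability = 4/20 × 1/2 × 1/2 = 0.050.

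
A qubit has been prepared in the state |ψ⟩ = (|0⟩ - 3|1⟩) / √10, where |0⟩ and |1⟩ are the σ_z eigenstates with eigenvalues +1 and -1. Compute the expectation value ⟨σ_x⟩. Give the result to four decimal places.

-0.6000

⟨σ_x⟩ = 2 Re(a* b)/(|a|²+|b|²) with a = 1, b = -3.
a* b = -3, so ⟨σ_x⟩ = -6/10.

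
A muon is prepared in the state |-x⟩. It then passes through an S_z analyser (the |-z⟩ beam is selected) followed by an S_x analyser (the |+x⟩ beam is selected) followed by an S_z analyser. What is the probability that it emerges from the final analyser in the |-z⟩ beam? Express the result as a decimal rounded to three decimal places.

0.125

First analyser (S_z): from |-x⟩, P(|-z⟩) = 1/2.
After stage 1 the state is |-z⟩; P(|+x⟩) = |⟨+x|-z⟩|² = 1/2.
After stage 2 the state is |+x⟩; P(|-z⟩) = |⟨-z|+x⟩|² = 1/2.
Joint probability = 1/2 × 1/2 × 1/2 = 0.125.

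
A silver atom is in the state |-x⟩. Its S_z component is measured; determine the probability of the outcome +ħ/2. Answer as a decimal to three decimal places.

0.500

In the S_z basis, |-x⟩ = (|↑⟩ - |↓⟩)/√2 and |+z⟩ = |↑⟩.
|⟨+z|-x⟩|² = 1/2.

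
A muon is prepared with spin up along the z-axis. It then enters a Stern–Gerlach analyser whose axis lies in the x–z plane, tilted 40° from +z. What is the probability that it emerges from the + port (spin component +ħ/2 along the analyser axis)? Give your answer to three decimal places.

0.883

For spin-½, the probability of finding spin-up along an axis at angle θ to the initial spin direction is cos²(θ/2); spin-down is sin²(θ/2).
θ = 40°, so P = cos²(20°) ≈ 0.883.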